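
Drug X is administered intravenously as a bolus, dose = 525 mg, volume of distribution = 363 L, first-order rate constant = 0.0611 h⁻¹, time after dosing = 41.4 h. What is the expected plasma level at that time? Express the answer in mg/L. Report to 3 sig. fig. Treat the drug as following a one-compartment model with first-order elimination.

C₀ = Dose / Vd = 525.0 / 363 = 1.446 mg/L
C = C₀ · e^(−k·t) = 1.446 × e^(−0.06110 × 41.4)
  = 1.446 × 0.07970 = 0.1152 mg/L

0.115 mg/L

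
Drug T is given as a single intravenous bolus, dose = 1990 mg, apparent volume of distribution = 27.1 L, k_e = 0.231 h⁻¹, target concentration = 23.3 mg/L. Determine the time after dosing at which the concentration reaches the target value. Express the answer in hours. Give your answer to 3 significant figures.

4.97 h

C₀ = Dose / Vd = 1990 / 27.1 = 73.43 mg/L
t = ln(C₀ / C) / k = ln(73.43 / 23.3) / 0.2310
  = ln(3.152) / 0.2310 = 1.148 / 0.2310 = 4.970 h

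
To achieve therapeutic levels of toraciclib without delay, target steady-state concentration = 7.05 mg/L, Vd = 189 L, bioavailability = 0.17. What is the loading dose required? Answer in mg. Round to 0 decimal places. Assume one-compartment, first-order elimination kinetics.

LD = Css × Vd / F = 7.05 × 189 / 0.17 = 7838 mg

7838 mg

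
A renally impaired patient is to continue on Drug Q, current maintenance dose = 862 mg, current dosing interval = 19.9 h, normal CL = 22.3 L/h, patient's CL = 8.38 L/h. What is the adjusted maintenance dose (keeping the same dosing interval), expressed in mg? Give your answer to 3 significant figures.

To keep the same average steady-state level, dosing rate must scale with clearance.
CL ratio = 8.38 / 22.3 = 0.3758
New dose (same interval) = 862 × 0.3758 = 323.9 mg

324 mg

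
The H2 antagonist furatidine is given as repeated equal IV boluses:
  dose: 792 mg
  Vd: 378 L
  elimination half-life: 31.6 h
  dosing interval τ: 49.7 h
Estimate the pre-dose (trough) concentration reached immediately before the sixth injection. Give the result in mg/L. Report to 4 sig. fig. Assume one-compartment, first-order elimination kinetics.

C₀ per dose = Dose / Vd = 792 / 378 = 2.095 mg/L
k = ln2 / t½ = 0.693147 / 31.6 = 0.02194 h⁻¹
Fraction remaining after one interval: r = e^(−kτ) = e^(−0.02194 × 49.7) = 0.3361
Before dose 6, 5 doses have been given (aged 1τ, 2τ, 3τ, 4τ, 5τ).
C_trough = C₀ × (r + r² + … + r^5) = C₀ × r(1−r^5)/(1−r)
        = 2.095 × 0.3361 × (1 − 0.004289) / (1 − 0.3361) = 1.056 mg/L

1.056 mg/L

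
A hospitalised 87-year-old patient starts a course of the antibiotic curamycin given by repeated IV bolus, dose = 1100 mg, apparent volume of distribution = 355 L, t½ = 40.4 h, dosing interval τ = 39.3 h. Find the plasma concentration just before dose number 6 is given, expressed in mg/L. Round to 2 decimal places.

C₀ per dose = Dose / Vd = 1100 / 355 = 3.099 mg/L
k = ln2 / t½ = 0.693147 / 40.4 = 0.01716 h⁻¹
Fraction remaining after one interval: r = e^(−kτ) = e^(−0.01716 × 39.3) = 0.5095
Before dose 6, 5 doses have been given (aged 1τ, 2τ, 3τ, 4τ, 5τ).
C_trough = C₀ × (r + r² + … + r^5) = C₀ × r(1−r^5)/(1−r)
        = 3.099 × 0.5095 × (1 − 0.03433) / (1 − 0.5095) = 3.109 mg/L

3.11 mg/L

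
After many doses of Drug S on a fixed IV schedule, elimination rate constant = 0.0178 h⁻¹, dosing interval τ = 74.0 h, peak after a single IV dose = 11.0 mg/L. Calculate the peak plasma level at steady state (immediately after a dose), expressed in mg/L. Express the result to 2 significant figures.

15 mg/L

e^(−kτ) = e^(−0.01780 × 74.0) = 0.2679
Accumulation ratio R = 1 / (1 − e^(−kτ)) = 1 / (1 − 0.2679) = 1.366
Steady-state peak = C₀ × R = 11.0 × 1.366 = 15.03 mg/L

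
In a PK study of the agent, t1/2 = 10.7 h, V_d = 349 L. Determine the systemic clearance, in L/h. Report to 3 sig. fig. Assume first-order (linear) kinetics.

22.6 L/h

k = ln2 / t½ = 0.693147 / 10.7 = 0.06478 h⁻¹
CL = k × Vd = 0.06478 × 349 = 22.61 L/h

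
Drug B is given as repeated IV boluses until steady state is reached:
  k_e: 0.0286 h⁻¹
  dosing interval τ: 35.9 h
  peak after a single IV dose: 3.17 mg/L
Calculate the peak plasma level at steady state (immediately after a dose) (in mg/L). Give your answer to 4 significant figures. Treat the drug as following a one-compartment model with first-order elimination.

4.939 mg/L

e^(−kτ) = e^(−0.02860 × 35.9) = 0.3582
Accumulation ratio R = 1 / (1 − e^(−kτ)) = 1 / (1 − 0.3582) = 1.558
Steady-state peak = C₀ × R = 3.17 × 1.558 = 4.939 mg/L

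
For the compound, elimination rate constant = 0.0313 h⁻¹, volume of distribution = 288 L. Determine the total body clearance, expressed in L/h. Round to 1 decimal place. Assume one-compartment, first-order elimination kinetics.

9.0 L/h

CL = k × Vd = 0.0313 × 288 = 9.014 L/h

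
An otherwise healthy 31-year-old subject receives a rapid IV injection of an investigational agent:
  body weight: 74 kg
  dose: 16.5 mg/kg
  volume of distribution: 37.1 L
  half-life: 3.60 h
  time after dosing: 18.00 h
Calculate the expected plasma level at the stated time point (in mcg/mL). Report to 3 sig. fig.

Total dose = 16.5 × 74 = 1221 mg
C₀ = Dose / Vd = 1221 / 37.1 = 32.91 mg/L
k = ln2 / t½ = 0.693147 / 3.60 = 0.1925 h⁻¹
t / t½ = 18.00 / 3.60 = 5 half-lives
C = C₀ × (1/2)^5 = 32.91 × 0.03125 = 1.028 mg/L
(1.028 mg/L = 1.028 mcg/mL)

1.03 mcg/mL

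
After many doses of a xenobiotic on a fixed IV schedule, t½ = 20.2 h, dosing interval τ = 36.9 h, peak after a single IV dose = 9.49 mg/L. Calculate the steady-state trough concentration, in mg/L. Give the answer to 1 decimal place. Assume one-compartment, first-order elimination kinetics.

3.7 mg/L

k = ln2 / t½ = 0.693147 / 20.2 = 0.03431 h⁻¹
e^(−kτ) = e^(−0.03431 × 36.9) = 0.2819
Accumulation ratio R = 1 / (1 − e^(−kτ)) = 1 / (1 − 0.2819) = 1.393
Steady-state trough = C₀ × R × e^(−kτ) = 9.49 × 1.393 × 0.2819 = 3.727 mg/L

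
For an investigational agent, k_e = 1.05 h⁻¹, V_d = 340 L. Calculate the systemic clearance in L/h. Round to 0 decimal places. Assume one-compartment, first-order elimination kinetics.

357 L/h

CL = k × Vd = 1.05 × 340 = 357.0 L/h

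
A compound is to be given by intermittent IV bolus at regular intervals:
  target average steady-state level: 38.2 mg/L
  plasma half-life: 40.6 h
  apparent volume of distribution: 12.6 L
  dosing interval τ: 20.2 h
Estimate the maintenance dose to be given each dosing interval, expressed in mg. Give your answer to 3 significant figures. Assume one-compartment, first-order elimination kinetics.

166 mg

k = ln2 / t½ = 0.693147 / 40.6 = 0.01707 h⁻¹
CL = k × Vd = 0.01707 × 12.6 = 0.2151 L/h
At steady state, Dose/τ = Css × CL.
Dose = Css × CL × τ = 38.2 × 0.2151 × 20.2 = 166.0 mg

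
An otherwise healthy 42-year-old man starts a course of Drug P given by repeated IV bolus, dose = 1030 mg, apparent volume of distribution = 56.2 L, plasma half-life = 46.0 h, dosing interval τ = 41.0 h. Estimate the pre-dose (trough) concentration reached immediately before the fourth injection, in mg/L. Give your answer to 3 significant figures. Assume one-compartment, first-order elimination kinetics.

18.1 mg/L

C₀ per dose = Dose / Vd = 1030 / 56.2 = 18.33 mg/L
k = ln2 / t½ = 0.693147 / 46.0 = 0.01507 h⁻¹
Fraction remaining after one interval: r = e^(−kτ) = e^(−0.01507 × 41.0) = 0.5391
Before dose 4, 3 doses have been given (aged 1τ, 2τ, 3τ).
C_trough = C₀ × (r + r² + … + r^3) = C₀ × r(1−r^3)/(1−r)
        = 18.33 × 0.5391 × (1 − 0.1567) / (1 − 0.5391) = 18.08 mg/L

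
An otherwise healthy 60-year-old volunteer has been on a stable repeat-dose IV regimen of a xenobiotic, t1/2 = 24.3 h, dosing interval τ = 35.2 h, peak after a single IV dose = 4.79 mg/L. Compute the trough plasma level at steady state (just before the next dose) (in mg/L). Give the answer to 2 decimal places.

k = ln2 / t½ = 0.693147 / 24.3 = 0.02852 h⁻¹
e^(−kτ) = e^(−0.02852 × 35.2) = 0.3664
Accumulation ratio R = 1 / (1 − e^(−kτ)) = 1 / (1 − 0.3664) = 1.578
Steady-state trough = C₀ × R × e^(−kτ) = 4.79 × 1.578 × 0.3664 = 2.769 mg/L

2.77 mg/L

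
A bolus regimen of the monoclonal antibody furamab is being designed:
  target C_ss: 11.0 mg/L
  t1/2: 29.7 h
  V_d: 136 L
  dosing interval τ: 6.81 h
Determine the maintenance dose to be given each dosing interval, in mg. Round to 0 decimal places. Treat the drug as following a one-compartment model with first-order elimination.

k = ln2 / t½ = 0.693147 / 29.7 = 0.02334 h⁻¹
CL = k × Vd = 0.02334 × 136 = 3.174 L/h
At steady state, Dose/τ = Css × CL.
Dose = Css × CL × τ = 11.0 × 3.174 × 6.81 = 237.8 mg

238 mg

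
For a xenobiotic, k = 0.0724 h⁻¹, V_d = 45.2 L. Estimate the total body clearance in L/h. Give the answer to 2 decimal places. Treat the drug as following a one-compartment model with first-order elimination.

CL = k × Vd = 0.0724 × 45.2 = 3.272 L/h

3.27 L/h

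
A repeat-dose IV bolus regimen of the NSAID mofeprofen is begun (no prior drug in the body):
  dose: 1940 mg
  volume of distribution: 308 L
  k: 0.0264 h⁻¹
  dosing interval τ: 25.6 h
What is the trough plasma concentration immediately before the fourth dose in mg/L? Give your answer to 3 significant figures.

5.66 mg/L

C₀ per dose = Dose / Vd = 1940 / 308 = 6.299 mg/L
Fraction remaining after one interval: r = e^(−kτ) = e^(−0.02640 × 25.6) = 0.5087
Before dose 4, 3 doses have been given (aged 1τ, 2τ, 3τ).
C_trough = C₀ × (r + r² + … + r^3) = C₀ × r(1−r^3)/(1−r)
        = 6.299 × 0.5087 × (1 − 0.1316) / (1 − 0.5087) = 5.664 mg/L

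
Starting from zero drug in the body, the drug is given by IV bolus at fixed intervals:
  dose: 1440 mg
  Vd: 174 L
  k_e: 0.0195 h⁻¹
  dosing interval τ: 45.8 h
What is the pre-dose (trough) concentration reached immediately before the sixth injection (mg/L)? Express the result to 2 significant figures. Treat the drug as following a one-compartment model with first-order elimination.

C₀ per dose = Dose / Vd = 1440 / 174 = 8.276 mg/L
Fraction remaining after one interval: r = e^(−kτ) = e^(−0.01950 × 45.8) = 0.4094
Before dose 6, 5 doses have been given (aged 1τ, 2τ, 3τ, 4τ, 5τ).
C_trough = C₀ × (r + r² + … + r^5) = C₀ × r(1−r^5)/(1−r)
        = 8.276 × 0.4094 × (1 − 0.01150) / (1 − 0.4094) = 5.671 mg/L

5.7 mg/L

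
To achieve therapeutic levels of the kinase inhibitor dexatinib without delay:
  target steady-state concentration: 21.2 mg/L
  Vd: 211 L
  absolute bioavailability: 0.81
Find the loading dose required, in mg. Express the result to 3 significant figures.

5520 mg

LD = Css × Vd / F = 21.2 × 211 / 0.81 = 5522 mg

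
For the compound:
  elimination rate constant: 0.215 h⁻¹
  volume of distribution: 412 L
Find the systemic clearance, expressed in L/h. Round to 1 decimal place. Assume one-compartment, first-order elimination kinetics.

CL = k × Vd = 0.215 × 412 = 88.58 L/h

88.6 L/h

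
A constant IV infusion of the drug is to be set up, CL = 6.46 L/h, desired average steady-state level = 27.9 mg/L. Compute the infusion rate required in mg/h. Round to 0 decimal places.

At steady state, infusion rate R₀ = Css × CL = 27.9 × 6.460 = 180.2 mg/h

180 mg/h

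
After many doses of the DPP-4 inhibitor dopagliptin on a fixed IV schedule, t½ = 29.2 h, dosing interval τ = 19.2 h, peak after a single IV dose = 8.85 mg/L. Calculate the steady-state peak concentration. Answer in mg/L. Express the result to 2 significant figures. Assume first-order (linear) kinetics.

24 mg/L

k = ln2 / t½ = 0.693147 / 29.2 = 0.02374 h⁻¹
e^(−kτ) = e^(−0.02374 × 19.2) = 0.6339
Accumulation ratio R = 1 / (1 − e^(−kτ)) = 1 / (1 − 0.6339) = 2.731
Steady-state peak = C₀ × R = 8.85 × 2.731 = 24.17 mg/L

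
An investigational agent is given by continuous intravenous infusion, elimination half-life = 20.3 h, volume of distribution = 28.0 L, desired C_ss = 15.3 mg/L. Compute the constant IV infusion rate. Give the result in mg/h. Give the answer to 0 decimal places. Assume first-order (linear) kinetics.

15 mg/h

k = ln2 / t½ = 0.693147 / 20.3 = 0.03415 h⁻¹
CL = k × Vd = 0.03415 × 28.0 = 0.9562 L/h
At steady state, infusion rate R₀ = Css × CL = 15.3 × 0.9562 = 14.63 mg/h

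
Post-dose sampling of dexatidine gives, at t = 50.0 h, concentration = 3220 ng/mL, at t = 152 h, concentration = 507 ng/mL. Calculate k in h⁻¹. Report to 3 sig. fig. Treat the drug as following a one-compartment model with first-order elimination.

k = ln(C₁/C₂) / (t₂ − t₁) = ln(3220/507) / (152 − 50.0)
  = 1.849 / 102.0 = 0.01813 h⁻¹

0.0181 h⁻¹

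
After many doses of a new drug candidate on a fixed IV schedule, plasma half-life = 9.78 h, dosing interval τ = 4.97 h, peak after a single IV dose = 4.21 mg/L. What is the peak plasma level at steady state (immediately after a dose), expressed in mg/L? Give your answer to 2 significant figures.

k = ln2 / t½ = 0.693147 / 9.78 = 0.07087 h⁻¹
e^(−kτ) = e^(−0.07087 × 4.97) = 0.7031
Accumulation ratio R = 1 / (1 − e^(−kτ)) = 1 / (1 − 0.7031) = 3.368
Steady-state peak = C₀ × R = 4.21 × 3.368 = 14.18 mg/L

14 mg/L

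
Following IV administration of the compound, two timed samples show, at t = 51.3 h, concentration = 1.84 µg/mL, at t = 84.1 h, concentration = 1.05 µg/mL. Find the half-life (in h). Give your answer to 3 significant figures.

k = ln(C₁/C₂) / (t₂ − t₁) = ln(1.84/1.05) / (84.1 − 51.3)
  = 0.5610 / 32.80 = 0.01710 h⁻¹
t½ = ln2 / k = 0.693147 / 0.01710 = 40.53 h

40.5 h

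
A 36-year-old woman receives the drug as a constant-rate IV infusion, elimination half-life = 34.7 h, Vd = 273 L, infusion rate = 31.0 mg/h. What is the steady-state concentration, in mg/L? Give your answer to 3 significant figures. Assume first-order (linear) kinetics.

5.68 mg/L

k = ln2 / t½ = 0.693147 / 34.7 = 0.01998 h⁻¹
CL = k × Vd = 0.01998 × 273 = 5.455 L/h
At steady state Css = R₀ / CL = 31.0 / 5.455 = 5.683 mg/L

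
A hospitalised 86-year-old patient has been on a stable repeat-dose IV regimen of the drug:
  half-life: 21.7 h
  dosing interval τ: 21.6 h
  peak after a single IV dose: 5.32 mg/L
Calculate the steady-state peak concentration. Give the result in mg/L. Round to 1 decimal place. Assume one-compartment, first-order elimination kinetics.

10.7 mg/L

k = ln2 / t½ = 0.693147 / 21.7 = 0.03194 h⁻¹
e^(−kτ) = e^(−0.03194 × 21.6) = 0.5016
Accumulation ratio R = 1 / (1 − e^(−kτ)) = 1 / (1 − 0.5016) = 2.006
Steady-state peak = C₀ × R = 5.32 × 2.006 = 10.67 mg/L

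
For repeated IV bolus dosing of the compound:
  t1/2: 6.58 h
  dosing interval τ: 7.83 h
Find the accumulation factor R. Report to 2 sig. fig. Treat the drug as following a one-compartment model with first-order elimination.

k = ln2 / t½ = 0.693147 / 6.58 = 0.1053 h⁻¹
e^(−kτ) = e^(−0.1053 × 7.83) = 0.4385
Accumulation ratio R = 1 / (1 − e^(−kτ)) = 1 / (1 − 0.4385) = 1.781

1.8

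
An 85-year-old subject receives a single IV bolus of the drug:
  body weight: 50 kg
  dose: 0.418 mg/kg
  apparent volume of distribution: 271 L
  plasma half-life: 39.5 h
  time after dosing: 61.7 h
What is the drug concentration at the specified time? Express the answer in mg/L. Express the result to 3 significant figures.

Total dose = 0.418 × 50 = 20.90 mg
C₀ = Dose / Vd = 20.90 / 271 = 0.07712 mg/L
k = ln2 / t½ = 0.693147 / 39.5 = 0.01755 h⁻¹
C = C₀ · e^(−k·t) = 0.07712 × e^(−0.01755 × 61.7)
  = 0.07712 × 0.3386 = 0.02611 mg/L

0.0261 mg/L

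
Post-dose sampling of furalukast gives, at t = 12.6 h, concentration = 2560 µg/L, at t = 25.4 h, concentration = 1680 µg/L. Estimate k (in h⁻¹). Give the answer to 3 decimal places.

0.033 h⁻¹

k = ln(C₁/C₂) / (t₂ − t₁) = ln(2560/1680) / (25.4 − 12.6)
  = 0.4212 / 12.80 = 0.03291 h⁻¹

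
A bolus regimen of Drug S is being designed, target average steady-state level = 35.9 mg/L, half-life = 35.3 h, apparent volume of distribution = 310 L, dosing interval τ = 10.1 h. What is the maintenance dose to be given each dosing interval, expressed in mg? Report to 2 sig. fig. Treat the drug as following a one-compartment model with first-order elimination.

2200 mg

k = ln2 / t½ = 0.693147 / 35.3 = 0.01964 h⁻¹
CL = k × Vd = 0.01964 × 310 = 6.088 L/h
At steady state, Dose/τ = Css × CL.
Dose = Css × CL × τ = 35.9 × 6.088 × 10.1 = 2207 mg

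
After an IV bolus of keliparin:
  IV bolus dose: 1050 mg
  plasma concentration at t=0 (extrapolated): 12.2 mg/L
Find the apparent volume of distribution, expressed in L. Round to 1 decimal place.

86.1 L

Vd = Dose / C₀ = 1050 / 12.2 = 86.07 L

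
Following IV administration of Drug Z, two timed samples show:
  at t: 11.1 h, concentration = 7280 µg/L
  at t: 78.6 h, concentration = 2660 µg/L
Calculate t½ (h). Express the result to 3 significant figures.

k = ln(C₁/C₂) / (t₂ − t₁) = ln(7280/2660) / (78.6 − 11.1)
  = 1.007 / 67.50 = 0.01492 h⁻¹
t½ = ln2 / k = 0.693147 / 0.01492 = 46.46 h

46.5 h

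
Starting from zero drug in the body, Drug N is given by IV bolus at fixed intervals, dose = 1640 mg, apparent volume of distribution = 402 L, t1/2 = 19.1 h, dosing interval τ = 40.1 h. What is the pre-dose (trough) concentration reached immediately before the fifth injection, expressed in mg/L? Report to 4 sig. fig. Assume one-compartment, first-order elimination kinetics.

C₀ per dose = Dose / Vd = 1640 / 402 = 4.080 mg/L
k = ln2 / t½ = 0.693147 / 19.1 = 0.03629 h⁻¹
Fraction remaining after one interval: r = e^(−kτ) = e^(−0.03629 × 40.1) = 0.2333
Before dose 5, 4 doses have been given (aged 1τ, 2τ, 3τ, 4τ).
C_trough = C₀ × (r + r² + … + r^4) = C₀ × r(1−r^4)/(1−r)
        = 4.080 × 0.2333 × (1 − 0.002963) / (1 − 0.2333) = 1.238 mg/L

1.238 mg/L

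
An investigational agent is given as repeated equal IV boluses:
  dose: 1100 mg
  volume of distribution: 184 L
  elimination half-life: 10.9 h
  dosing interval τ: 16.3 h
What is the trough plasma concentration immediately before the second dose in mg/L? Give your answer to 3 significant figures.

2.12 mg/L

C₀ per dose = Dose / Vd = 1100 / 184 = 5.978 mg/L
k = ln2 / t½ = 0.693147 / 10.9 = 0.06359 h⁻¹
Fraction remaining after one interval: r = e^(−kτ) = e^(−0.06359 × 16.3) = 0.3547
Before dose 2, 1 dose has been given (aged 1τ).
C_trough = C₀ × r = 5.978 × 0.3547 = 2.120 mg/L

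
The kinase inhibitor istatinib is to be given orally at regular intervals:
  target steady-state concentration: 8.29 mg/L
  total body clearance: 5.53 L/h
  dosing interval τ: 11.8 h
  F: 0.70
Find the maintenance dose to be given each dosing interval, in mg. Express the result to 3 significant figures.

At steady state, F × (Dose/τ) = Css × CL.
Dose = Css × CL × τ / F = 8.29 × 5.530 × 11.8 / 0.70 = 772.8 mg

773 mg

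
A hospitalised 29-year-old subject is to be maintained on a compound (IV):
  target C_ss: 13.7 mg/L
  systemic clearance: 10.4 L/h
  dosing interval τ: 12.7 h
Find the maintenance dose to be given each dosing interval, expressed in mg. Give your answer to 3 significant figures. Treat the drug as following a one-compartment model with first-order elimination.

At steady state, Dose/τ = Css × CL.
Dose = Css × CL × τ = 13.7 × 10.40 × 12.7 = 1809 mg

1810 mg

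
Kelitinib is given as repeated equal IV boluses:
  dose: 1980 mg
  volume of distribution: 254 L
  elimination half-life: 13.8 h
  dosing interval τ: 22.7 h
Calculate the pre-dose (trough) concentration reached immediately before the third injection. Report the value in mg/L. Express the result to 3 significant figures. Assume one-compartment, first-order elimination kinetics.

C₀ per dose = Dose / Vd = 1980 / 254 = 7.795 mg/L
k = ln2 / t½ = 0.693147 / 13.8 = 0.05023 h⁻¹
Fraction remaining after one interval: r = e^(−kτ) = e^(−0.05023 × 22.7) = 0.3197
Before dose 3, 2 doses have been given (aged 1τ, 2τ).
C_trough = C₀ × (r + r²) = 7.795 × (0.3197 + 0.1022) = 3.289 mg/L

3.29 mg/L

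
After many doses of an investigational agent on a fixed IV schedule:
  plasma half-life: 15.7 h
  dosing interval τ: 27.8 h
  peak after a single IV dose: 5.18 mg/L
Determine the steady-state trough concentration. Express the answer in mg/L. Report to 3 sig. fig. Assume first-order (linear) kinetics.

k = ln2 / t½ = 0.693147 / 15.7 = 0.04415 h⁻¹
e^(−kτ) = e^(−0.04415 × 27.8) = 0.2931
Accumulation ratio R = 1 / (1 − e^(−kτ)) = 1 / (1 − 0.2931) = 1.415
Steady-state trough = C₀ × R × e^(−kτ) = 5.18 × 1.415 × 0.2931 = 2.148 mg/L

2.15 mg/L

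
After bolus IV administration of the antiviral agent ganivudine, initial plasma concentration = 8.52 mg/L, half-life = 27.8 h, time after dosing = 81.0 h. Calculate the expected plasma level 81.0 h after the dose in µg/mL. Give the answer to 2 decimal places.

k = ln2 / t½ = 0.693147 / 27.8 = 0.02493 h⁻¹
C = C₀ · e^(−k·t) = 8.520 × e^(−0.02493 × 81.0)
  = 8.520 × 0.1327 = 1.131 mg/L
(1.131 mg/L = 1.131 µg/mL)

1.13 µg/mL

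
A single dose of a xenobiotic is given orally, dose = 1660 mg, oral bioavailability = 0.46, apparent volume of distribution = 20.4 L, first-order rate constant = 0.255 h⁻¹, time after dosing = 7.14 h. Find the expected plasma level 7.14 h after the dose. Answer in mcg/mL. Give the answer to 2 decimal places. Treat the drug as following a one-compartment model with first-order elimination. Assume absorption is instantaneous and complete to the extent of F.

Amount reaching circulation = F × Dose = 0.46 × 1660 = 763.6 mg
C₀ = F·Dose / Vd = 763.6 / 20.4 = 37.43 mg/L
C = C₀ · e^(−k·t) = 37.43 × e^(−0.2550 × 7.14)
  = 37.43 × 0.1619 = 6.060 mg/L
(6.060 mg/L = 6.060 mcg/mL)

6.06 mcg/mL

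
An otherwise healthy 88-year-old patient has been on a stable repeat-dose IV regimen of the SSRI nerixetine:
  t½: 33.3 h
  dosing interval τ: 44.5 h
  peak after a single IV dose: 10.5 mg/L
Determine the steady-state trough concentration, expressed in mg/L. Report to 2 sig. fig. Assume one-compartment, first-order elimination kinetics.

k = ln2 / t½ = 0.693147 / 33.3 = 0.02082 h⁻¹
e^(−kτ) = e^(−0.02082 × 44.5) = 0.3959
Accumulation ratio R = 1 / (1 − e^(−kτ)) = 1 / (1 − 0.3959) = 1.655
Steady-state trough = C₀ × R × e^(−kτ) = 10.5 × 1.655 × 0.3959 = 6.880 mg/L

6.9 mg/L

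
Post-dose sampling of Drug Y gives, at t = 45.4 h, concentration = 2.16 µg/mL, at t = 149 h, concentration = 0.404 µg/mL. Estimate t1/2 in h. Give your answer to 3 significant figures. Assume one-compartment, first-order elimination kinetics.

42.8 h

k = ln(C₁/C₂) / (t₂ − t₁) = ln(2.16/0.404) / (149 − 45.4)
  = 1.676 / 103.6 = 0.01618 h⁻¹
t½ = ln2 / k = 0.693147 / 0.01618 = 42.84 h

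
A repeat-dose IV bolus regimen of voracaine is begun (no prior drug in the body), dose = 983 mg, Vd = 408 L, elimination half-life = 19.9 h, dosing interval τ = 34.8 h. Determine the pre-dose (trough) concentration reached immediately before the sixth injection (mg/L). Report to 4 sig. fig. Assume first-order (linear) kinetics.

C₀ per dose = Dose / Vd = 983 / 408 = 2.409 mg/L
k = ln2 / t½ = 0.693147 / 19.9 = 0.03483 h⁻¹
Fraction remaining after one interval: r = e^(−kτ) = e^(−0.03483 × 34.8) = 0.2976
Before dose 6, 5 doses have been given (aged 1τ, 2τ, 3τ, 4τ, 5τ).
C_trough = C₀ × (r + r² + … + r^5) = C₀ × r(1−r^5)/(1−r)
        = 2.409 × 0.2976 × (1 − 0.002334) / (1 − 0.2976) = 1.018 mg/L

1.018 mg/L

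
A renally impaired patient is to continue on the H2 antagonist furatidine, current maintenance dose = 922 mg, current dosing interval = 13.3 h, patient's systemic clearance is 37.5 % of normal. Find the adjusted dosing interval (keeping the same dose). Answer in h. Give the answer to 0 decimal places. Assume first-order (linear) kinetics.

35 h

To keep the same average steady-state level, dosing rate must scale with clearance.
CL ratio = 37.5 / 100 = 0.3750
New interval (same dose) = 13.3 / 0.3750 = 35.47 h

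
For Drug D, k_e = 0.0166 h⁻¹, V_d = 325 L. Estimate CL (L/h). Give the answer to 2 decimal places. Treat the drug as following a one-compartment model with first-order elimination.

CL = k × Vd = 0.0166 × 325 = 5.395 L/h

5.40 L/h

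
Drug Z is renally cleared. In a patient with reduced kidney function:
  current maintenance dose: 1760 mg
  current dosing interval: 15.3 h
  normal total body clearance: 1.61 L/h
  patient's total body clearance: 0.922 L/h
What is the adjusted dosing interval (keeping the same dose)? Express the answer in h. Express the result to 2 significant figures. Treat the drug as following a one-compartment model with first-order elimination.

To keep the same average steady-state level, dosing rate must scale with clearance.
CL ratio = 0.922 / 1.61 = 0.5727
New interval (same dose) = 15.3 / 0.5727 = 26.72 h

27 h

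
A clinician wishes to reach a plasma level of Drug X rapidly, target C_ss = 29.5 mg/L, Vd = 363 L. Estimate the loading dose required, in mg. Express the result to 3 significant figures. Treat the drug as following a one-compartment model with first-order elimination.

LD = Css × Vd = 29.5 × 363 = 10710 mg

10700 mg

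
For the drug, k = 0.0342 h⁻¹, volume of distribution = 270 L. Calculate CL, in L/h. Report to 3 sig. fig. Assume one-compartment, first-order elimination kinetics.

CL = k × Vd = 0.0342 × 270 = 9.234 L/h

9.23 L/h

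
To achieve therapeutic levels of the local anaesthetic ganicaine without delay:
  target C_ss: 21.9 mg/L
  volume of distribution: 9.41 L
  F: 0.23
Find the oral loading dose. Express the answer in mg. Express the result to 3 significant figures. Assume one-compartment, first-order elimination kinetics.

LD = Css × Vd / F = 21.9 × 9.41 / 0.23 = 896.0 mg

896 mg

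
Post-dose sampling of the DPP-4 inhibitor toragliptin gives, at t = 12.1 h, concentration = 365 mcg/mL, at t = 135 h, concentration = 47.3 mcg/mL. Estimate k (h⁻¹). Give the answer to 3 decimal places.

k = ln(C₁/C₂) / (t₂ − t₁) = ln(365/47.3) / (135 − 12.1)
  = 2.043 / 122.9 = 0.01662 h⁻¹

0.017 h⁻¹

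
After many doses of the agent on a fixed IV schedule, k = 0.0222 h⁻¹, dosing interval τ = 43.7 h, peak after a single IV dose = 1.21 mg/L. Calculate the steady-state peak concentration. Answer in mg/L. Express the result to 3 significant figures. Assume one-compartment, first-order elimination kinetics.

e^(−kτ) = e^(−0.02220 × 43.7) = 0.3790
Accumulation ratio R = 1 / (1 − e^(−kτ)) = 1 / (1 − 0.3790) = 1.610
Steady-state peak = C₀ × R = 1.21 × 1.610 = 1.948 mg/L

1.95 mg/L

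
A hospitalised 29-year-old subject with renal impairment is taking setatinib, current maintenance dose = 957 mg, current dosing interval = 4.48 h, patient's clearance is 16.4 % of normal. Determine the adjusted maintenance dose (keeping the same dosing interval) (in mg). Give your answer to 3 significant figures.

To keep the same average steady-state level, dosing rate must scale with clearance.
CL ratio = 16.4 / 100 = 0.1640
New dose (same interval) = 957 × 0.1640 = 156.9 mg

157 mg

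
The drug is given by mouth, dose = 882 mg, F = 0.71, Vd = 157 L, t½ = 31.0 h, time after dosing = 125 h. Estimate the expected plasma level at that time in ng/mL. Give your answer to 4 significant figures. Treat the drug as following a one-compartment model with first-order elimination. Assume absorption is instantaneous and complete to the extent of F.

243.8 ng/mL

Amount reaching circulation = F × Dose = 0.71 × 882.0 = 626.2 mg
C₀ = F·Dose / Vd = 626.2 / 157 = 3.989 mg/L
k = ln2 / t½ = 0.693147 / 31.0 = 0.02236 h⁻¹
C = C₀ · e^(−k·t) = 3.989 × e^(−0.02236 × 125)
  = 3.989 × 0.06111 = 0.2438 mg/L
Convert: 0.2438 mg/L × 1000 = 243.8 ng/mL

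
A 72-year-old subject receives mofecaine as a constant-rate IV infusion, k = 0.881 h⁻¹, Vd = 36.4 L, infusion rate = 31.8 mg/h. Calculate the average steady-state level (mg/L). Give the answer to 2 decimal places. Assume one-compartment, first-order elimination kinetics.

0.99 mg/L

CL = k × Vd = 0.8810 × 36.4 = 32.07 L/h
At steady state Css = R₀ / CL = 31.8 / 32.07 = 0.9916 mg/L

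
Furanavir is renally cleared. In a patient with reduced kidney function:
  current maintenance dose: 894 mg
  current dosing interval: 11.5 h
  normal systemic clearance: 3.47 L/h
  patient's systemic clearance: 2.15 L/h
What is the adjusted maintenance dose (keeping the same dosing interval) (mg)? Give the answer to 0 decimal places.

To keep the same average steady-state level, dosing rate must scale with clearance.
CL ratio = 2.15 / 3.47 = 0.6196
New dose (same interval) = 894 × 0.6196 = 553.9 mg

554 mg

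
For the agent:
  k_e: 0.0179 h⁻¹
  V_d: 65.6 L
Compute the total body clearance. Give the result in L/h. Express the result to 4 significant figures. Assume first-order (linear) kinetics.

CL = k × Vd = 0.0179 × 65.6 = 1.174 L/h

1.174 L/h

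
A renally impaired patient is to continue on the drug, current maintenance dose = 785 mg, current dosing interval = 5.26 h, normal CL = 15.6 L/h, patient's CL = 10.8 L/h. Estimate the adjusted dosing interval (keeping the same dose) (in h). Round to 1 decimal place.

To keep the same average steady-state level, dosing rate must scale with clearance.
CL ratio = 10.8 / 15.6 = 0.6923
New interval (same dose) = 5.26 / 0.6923 = 7.598 h

7.6 h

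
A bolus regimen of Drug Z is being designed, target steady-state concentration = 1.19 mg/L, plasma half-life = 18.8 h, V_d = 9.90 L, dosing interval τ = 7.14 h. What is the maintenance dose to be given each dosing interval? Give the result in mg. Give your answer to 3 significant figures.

k = ln2 / t½ = 0.693147 / 18.8 = 0.03687 h⁻¹
CL = k × Vd = 0.03687 × 9.90 = 0.3650 L/h
At steady state, Dose/τ = Css × CL.
Dose = Css × CL × τ = 1.19 × 0.3650 × 7.14 = 3.101 mg

3.10 mg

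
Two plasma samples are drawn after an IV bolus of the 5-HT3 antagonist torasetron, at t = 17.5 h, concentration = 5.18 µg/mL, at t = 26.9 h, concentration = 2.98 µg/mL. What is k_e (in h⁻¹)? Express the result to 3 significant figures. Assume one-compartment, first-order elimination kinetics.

0.0588 h⁻¹

k = ln(C₁/C₂) / (t₂ − t₁) = ln(5.18/2.98) / (26.9 − 17.5)
  = 0.5529 / 9.400 = 0.05882 h⁻¹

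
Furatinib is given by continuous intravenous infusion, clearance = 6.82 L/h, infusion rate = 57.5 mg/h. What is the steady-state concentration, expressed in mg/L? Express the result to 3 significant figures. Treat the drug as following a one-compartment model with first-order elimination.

8.43 mg/L

At steady state Css = R₀ / CL = 57.5 / 6.820 = 8.431 mg/L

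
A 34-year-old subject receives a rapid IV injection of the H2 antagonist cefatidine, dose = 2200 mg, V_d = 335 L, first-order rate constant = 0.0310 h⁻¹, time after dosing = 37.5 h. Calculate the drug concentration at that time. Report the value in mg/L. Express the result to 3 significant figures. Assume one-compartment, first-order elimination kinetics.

C₀ = Dose / Vd = 2200 / 335 = 6.567 mg/L
C = C₀ · e^(−k·t) = 6.567 × e^(−0.03100 × 37.5)
  = 6.567 × 0.3127 = 2.054 mg/L

2.05 mg/L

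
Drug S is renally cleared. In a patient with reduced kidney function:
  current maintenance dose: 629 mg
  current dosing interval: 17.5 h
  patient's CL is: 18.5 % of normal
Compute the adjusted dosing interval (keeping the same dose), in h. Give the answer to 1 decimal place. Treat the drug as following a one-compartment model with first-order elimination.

To keep the same average steady-state level, dosing rate must scale with clearance.
CL ratio = 18.5 / 100 = 0.1850
New interval (same dose) = 17.5 / 0.1850 = 94.59 h

94.6 h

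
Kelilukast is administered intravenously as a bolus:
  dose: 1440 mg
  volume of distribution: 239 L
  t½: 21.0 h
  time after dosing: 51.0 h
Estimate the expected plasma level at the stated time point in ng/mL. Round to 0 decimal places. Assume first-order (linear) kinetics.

C₀ = Dose / Vd = 1440 / 239 = 6.025 mg/L
k = ln2 / t½ = 0.693147 / 21.0 = 0.03301 h⁻¹
C = C₀ · e^(−k·t) = 6.025 × e^(−0.03301 × 51.0)
  = 6.025 × 0.1857 = 1.119 mg/L
Convert: 1.119 mg/L × 1000 = 1119 ng/mL

1119 ng/mL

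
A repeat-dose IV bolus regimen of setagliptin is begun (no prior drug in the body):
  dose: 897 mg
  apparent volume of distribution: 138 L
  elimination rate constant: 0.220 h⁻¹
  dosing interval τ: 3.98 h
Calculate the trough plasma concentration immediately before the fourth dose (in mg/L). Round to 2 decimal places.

C₀ per dose = Dose / Vd = 897 / 138 = 6.500 mg/L
Fraction remaining after one interval: r = e^(−kτ) = e^(−0.2200 × 3.98) = 0.4166
Before dose 4, 3 doses have been given (aged 1τ, 2τ, 3τ).
C_trough = C₀ × (r + r² + … + r^3) = C₀ × r(1−r^3)/(1−r)
        = 6.500 × 0.4166 × (1 − 0.07230) / (1 − 0.4166) = 4.306 mg/L

4.31 mg/L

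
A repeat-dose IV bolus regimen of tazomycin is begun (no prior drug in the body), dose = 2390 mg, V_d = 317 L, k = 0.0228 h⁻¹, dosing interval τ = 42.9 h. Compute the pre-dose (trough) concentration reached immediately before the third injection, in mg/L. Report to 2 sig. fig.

C₀ per dose = Dose / Vd = 2390 / 317 = 7.539 mg/L
Fraction remaining after one interval: r = e^(−kτ) = e^(−0.02280 × 42.9) = 0.3760
Before dose 3, 2 doses have been given (aged 1τ, 2τ).
C_trough = C₀ × (r + r²) = 7.539 × (0.3760 + 0.1414) = 3.901 mg/L

3.9 mg/L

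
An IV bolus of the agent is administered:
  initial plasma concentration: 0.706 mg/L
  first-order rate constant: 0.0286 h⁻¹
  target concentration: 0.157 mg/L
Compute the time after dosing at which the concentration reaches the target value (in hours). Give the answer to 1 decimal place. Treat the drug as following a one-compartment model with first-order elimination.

t = ln(C₀ / C) / k = ln(0.7060 / 0.157) / 0.02860
  = ln(4.497) / 0.02860 = 1.503 / 0.02860 = 52.55 h

52.6 h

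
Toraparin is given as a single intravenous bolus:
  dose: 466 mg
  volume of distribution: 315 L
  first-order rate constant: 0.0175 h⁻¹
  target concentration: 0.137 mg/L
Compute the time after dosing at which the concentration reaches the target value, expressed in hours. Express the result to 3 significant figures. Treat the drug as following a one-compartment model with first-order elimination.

136 h

C₀ = Dose / Vd = 466.0 / 315 = 1.479 mg/L
t = ln(C₀ / C) / k = ln(1.479 / 0.137) / 0.01750
  = ln(10.80) / 0.01750 = 2.380 / 0.01750 = 136.0 h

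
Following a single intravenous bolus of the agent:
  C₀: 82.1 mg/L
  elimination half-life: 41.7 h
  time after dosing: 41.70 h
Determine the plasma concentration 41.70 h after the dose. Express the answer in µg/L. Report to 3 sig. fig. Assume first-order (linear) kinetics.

k = ln2 / t½ = 0.693147 / 41.7 = 0.01662 h⁻¹
t / t½ = 41.70 / 41.7 = 1 half-lives
C = C₀ × (1/2)^1 = 82.10 × 0.5000 = 41.05 mg/L
Convert: 41.05 mg/L × 1000 = 41050 µg/L

41100 µg/L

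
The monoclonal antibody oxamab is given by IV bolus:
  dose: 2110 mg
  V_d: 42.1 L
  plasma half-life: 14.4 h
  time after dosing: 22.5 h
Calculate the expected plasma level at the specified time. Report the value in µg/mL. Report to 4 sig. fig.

16.97 µg/mL

C₀ = Dose / Vd = 2110 / 42.1 = 50.12 mg/L
k = ln2 / t½ = 0.693147 / 14.4 = 0.04814 h⁻¹
C = C₀ · e^(−k·t) = 50.12 × e^(−0.04814 × 22.5)
  = 50.12 × 0.3385 = 16.97 mg/L
(16.97 mg/L = 16.97 µg/mL)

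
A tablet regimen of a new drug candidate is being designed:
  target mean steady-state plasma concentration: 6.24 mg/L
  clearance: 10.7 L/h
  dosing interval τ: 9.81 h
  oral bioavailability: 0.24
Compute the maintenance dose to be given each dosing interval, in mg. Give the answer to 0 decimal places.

2729 mg

At steady state, F × (Dose/τ) = Css × CL.
Dose = Css × CL × τ / F = 6.24 × 10.70 × 9.81 / 0.24 = 2729 mg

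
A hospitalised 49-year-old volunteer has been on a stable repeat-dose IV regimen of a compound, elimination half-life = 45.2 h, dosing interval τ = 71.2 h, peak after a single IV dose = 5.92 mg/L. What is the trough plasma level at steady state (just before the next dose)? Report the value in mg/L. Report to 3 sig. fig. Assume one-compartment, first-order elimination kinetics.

2.99 mg/L

k = ln2 / t½ = 0.693147 / 45.2 = 0.01534 h⁻¹
e^(−kτ) = e^(−0.01534 × 71.2) = 0.3355
Accumulation ratio R = 1 / (1 − e^(−kτ)) = 1 / (1 − 0.3355) = 1.505
Steady-state trough = C₀ × R × e^(−kτ) = 5.92 × 1.505 × 0.3355 = 2.989 mg/L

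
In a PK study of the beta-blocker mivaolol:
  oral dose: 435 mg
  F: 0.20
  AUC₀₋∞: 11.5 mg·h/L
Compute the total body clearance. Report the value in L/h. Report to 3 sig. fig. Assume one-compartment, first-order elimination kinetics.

CL = F·Dose / AUC = 0.20 × 435 / 11.5 = 7.565 L/h

7.57 L/h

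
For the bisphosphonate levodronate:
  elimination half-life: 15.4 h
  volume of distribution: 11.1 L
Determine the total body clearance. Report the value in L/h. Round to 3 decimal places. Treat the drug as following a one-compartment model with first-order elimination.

k = ln2 / t½ = 0.693147 / 15.4 = 0.04501 h⁻¹
CL = k × Vd = 0.04501 × 11.1 = 0.4996 L/h

0.500 L/h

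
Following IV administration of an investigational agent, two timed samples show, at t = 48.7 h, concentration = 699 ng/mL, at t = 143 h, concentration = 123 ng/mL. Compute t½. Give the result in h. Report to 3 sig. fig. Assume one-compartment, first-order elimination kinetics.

37.6 h

k = ln(C₁/C₂) / (t₂ − t₁) = ln(699/123) / (143 − 48.7)
  = 1.737 / 94.30 = 0.01842 h⁻¹
t½ = ln2 / k = 0.693147 / 0.01842 = 37.63 h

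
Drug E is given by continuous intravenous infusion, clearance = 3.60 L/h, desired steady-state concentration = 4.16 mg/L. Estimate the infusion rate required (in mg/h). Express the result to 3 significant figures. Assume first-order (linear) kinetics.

At steady state, infusion rate R₀ = Css × CL = 4.16 × 3.600 = 14.98 mg/h

15.0 mg/h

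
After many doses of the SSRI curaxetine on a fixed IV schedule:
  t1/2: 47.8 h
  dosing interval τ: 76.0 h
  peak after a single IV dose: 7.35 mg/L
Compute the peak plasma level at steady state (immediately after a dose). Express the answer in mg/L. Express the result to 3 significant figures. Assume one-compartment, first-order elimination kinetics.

k = ln2 / t½ = 0.693147 / 47.8 = 0.01450 h⁻¹
e^(−kτ) = e^(−0.01450 × 76.0) = 0.3322
Accumulation ratio R = 1 / (1 − e^(−kτ)) = 1 / (1 − 0.3322) = 1.497
Steady-state peak = C₀ × R = 7.35 × 1.497 = 11.00 mg/L

11.0 mg/L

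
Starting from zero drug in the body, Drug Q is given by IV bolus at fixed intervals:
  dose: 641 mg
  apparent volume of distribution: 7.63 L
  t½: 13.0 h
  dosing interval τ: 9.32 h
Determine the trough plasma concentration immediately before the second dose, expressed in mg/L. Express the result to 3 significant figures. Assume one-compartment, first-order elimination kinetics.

51.1 mg/L

C₀ per dose = Dose / Vd = 641 / 7.63 = 84.01 mg/L
k = ln2 / t½ = 0.693147 / 13.0 = 0.05332 h⁻¹
Fraction remaining after one interval: r = e^(−kτ) = e^(−0.05332 × 9.32) = 0.6084
Before dose 2, 1 dose has been given (aged 1τ).
C_trough = C₀ × r = 84.01 × 0.6084 = 51.11 mg/L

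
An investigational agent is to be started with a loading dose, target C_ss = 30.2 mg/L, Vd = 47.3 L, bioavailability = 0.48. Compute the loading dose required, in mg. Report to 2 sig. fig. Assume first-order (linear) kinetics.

LD = Css × Vd / F = 30.2 × 47.3 / 0.48 = 2976 mg

3000 mg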